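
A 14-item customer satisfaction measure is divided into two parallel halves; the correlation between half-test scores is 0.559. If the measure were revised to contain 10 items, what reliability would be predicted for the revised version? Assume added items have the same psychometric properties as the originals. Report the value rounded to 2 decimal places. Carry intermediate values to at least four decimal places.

0.64

Spearman-Brown correction (n = 2): r_full = 2·0.559/(1 + 0.559) = 0.7171
Then adjust to 10 items: n = 10/14 = 0.7143
r_new = n·r_full / (1 + (n − 1)·r_full) = 0.5122 / 0.7951 ≈ 0.6442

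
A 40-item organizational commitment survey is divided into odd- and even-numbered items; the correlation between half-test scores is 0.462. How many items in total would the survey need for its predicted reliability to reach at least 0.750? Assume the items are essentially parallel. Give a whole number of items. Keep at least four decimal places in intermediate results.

70

Corrected full-test reliability: r_full = 2 × 0.462 / (1 + 0.462) ≈ 0.6320
Solve Spearman-Brown for n: n = 0.750(1 − 0.6320) / [0.6320(1 − 0.750)] = 1.7468
Items = 1.7468 × 40 ≈ 69.87 → 70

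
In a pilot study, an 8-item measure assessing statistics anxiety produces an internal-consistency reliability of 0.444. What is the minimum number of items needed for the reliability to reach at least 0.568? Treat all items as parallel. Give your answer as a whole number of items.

n = [0.568 × 0.556] / [0.444 × 0.432]
  = 0.315808 / 0.191808 = 1.6465
Items needed = n × 8 = 1.6465 × 8 ≈ 13.17 → round up to 14

14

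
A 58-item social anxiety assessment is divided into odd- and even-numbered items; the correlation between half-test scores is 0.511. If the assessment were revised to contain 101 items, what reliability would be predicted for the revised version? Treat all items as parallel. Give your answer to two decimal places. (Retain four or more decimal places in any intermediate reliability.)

Full-test reliability from the split-half r: r_full = 2(0.511)/(1 + 0.511) = 0.6764
Length factor from 58 to 101 items: n = 101/58 = 1.7414
r_new = n·r_full / (1 + (n − 1)·r_full) = 1.1779 / 1.5015 ≈ 0.7845

0.78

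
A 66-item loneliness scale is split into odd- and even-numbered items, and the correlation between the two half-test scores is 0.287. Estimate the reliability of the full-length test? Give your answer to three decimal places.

0.446

Each half is half the length of the full test, so the full test is n = 2 times a half.
r_full = 2(0.287) / (1 + 0.287)
       = 0.5740 / 1.2870 = 0.4460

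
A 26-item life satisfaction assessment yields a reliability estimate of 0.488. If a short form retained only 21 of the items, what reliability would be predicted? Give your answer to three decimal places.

0.435

n = 21/26 = 0.8077
r_new = (0.8077 × 0.488) / (1 + (0.8077 − 1) × 0.488)
     = 0.3942 / 0.9062 = 0.4350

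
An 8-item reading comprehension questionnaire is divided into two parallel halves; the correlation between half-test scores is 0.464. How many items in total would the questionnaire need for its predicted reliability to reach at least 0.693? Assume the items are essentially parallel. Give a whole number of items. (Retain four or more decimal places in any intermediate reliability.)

r_full = 2(0.464)/(1 + 0.464) = 0.6339
n = r_tgt(1 − r_full) / [r_full(1 − r_tgt)] = 0.693 × 0.3661 / (0.6339 × 0.307) ≈ 1.3037
Required items = 1.3037 × 8 = 10.43, so 11 items.

11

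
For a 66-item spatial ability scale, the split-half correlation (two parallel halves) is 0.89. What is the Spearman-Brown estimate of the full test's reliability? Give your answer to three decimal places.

0.942

Each half is half the length of the full test, so the full test is n = 2 times a half.
r_full = 2(0.89) / (1 + 0.89)
r_full = 1.7800 / 1.8900 ≈ 0.9418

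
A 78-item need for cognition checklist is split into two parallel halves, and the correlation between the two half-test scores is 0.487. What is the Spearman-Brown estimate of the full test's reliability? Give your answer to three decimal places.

r_full = 2r_hh / (1 + r_hh) = 2 × 0.487 / (1 + 0.487)
       = 0.9740 / 1.4870 = 0.6550

0.655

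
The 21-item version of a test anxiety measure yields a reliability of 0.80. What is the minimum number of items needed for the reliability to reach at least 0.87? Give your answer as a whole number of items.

Invert Spearman-Brown to solve for n:
n = r_target (1 − r_old) / [ r_old (1 − r_target) ]
n = 0.87 × (1 − 0.80) / [ 0.80 × (1 − 0.87) ]
  = 0.1740 / 0.1040 = 1.6731
So the test needs 1.6731 × 21 ≈ 35.14 items; rounding up, 36.

36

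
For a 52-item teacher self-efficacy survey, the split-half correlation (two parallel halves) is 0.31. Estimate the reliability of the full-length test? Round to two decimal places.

0.47

Apply the Spearman-Brown correction with n = 2:
r_full = 2r_hh / (1 + r_hh) = 2 × 0.31 / (1 + 0.31)
r_full = 0.6200 / 1.3100 ≈ 0.4733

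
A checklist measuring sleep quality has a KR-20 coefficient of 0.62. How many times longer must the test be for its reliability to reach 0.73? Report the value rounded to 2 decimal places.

1.66

Spearman-Brown solved for the length factor n:
n = r_target (1 − r_old) / [ r_old (1 − r_target) ]
n = 0.73(1 − 0.62) / [0.62(1 − 0.73)]
n = 0.2774 / 0.1674 ≈ 1.6571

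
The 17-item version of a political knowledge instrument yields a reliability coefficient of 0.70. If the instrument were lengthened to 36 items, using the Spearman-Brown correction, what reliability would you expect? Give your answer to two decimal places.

0.83

The new length is 36/17 = 2.1176 times the old.
Spearman-Brown: r_new = n·r / (1 + (n − 1)·r)
r_new = 2.1176·0.70 / [1 + (2.1176 − 1)·0.70]
r_new = 1.4823 / 1.7823 ≈ 0.8317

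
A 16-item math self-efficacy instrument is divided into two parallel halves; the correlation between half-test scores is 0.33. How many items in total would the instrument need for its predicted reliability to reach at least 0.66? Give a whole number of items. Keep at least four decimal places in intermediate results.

32

r_full = 2(0.33)/(1 + 0.33) = 0.4962
Solve Spearman-Brown for n: n = 0.66(1 − 0.4962) / [0.4962(1 − 0.66)] = 1.9709
Required items = 1.9709 × 16 = 31.53, so 32 items.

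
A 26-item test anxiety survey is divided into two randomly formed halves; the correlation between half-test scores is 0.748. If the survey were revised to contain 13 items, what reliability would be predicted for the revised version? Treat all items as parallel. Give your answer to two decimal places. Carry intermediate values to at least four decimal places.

0.75

First correct the split-half correlation to full-test reliability: r_full = 2 × 0.748 / (1 + 0.748) ≈ 0.8558
Length factor from 26 to 13 items: n = 13/26 = 0.5000
r_new = n·r_full / (1 + (n − 1)·r_full) = 0.4279 / 0.5721 ≈ 0.7479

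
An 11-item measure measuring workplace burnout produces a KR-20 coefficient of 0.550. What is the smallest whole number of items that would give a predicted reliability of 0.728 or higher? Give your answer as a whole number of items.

Invert Spearman-Brown to solve for n:
n = r_target (1 − r_old) / [ r_old (1 − r_target) ]
n = [0.728 × 0.450] / [0.550 × 0.272]
n = 0.327600 / 0.149600 ≈ 2.1898
2.1898 × 11 = 24.09 → 25 items

25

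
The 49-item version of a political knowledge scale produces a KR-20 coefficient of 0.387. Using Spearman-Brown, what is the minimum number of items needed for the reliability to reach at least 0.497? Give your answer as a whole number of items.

n = [0.497 × 0.613] / [0.387 × 0.503]
n = 0.304661 / 0.194661 ≈ 1.5651
1.5651 × 49 = 76.69 → 77 items

77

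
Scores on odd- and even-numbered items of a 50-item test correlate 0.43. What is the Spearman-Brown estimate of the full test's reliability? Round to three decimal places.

0.601

Apply the Spearman-Brown correction with n = 2:
r_full = 2(0.43) / (1 + 0.43)
r_full = 0.8600 / 1.4300 ≈ 0.6014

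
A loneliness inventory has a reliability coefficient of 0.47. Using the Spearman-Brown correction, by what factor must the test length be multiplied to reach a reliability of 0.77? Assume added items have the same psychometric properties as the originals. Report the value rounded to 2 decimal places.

n = 0.77 × (1 − 0.47) / [ 0.47 × (1 − 0.77) ]
n = 0.4081 / 0.1081 ≈ 3.7752

3.78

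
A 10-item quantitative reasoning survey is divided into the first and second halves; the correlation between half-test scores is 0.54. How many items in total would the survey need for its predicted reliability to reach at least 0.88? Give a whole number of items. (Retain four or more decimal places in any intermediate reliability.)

Corrected full-test reliability: r_full = 2 × 0.54 / (1 + 0.54) ≈ 0.7013
n = r_tgt(1 − r_full) / [r_full(1 − r_tgt)] = 0.88 × 0.2987 / (0.7013 × 0.12) ≈ 3.1234
Items = 3.1234 × 10 ≈ 31.23 → 32

32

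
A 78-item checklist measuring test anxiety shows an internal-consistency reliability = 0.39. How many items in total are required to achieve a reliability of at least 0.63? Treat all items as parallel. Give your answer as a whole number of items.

n = [0.63 × 0.61] / [0.39 × 0.37]
n = 0.3843 / 0.1443 ≈ 2.6632
2.6632 × 78 = 207.73 → 208 items

208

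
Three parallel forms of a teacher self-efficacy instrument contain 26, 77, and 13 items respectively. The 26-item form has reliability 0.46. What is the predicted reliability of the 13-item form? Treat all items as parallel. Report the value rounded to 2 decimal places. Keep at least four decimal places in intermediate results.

Only the ratio of lengths matters: n = 13/26 = 0.5000
r_{13} = n·r / (1 + (n − 1)·r) = 0.2300 / 0.7700 ≈ 0.2987

0.30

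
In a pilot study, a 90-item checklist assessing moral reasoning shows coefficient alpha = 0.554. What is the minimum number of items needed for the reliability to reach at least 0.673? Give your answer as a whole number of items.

150

Invert Spearman-Brown to solve for n:
n = r_target (1 − r_old) / [ r_old (1 − r_target) ]
n = 0.673(1 − 0.554) / [0.554(1 − 0.673)]
  = 0.300158 / 0.181158 = 1.6569
So the test needs 1.6569 × 90 ≈ 149.12 items; rounding up, 150.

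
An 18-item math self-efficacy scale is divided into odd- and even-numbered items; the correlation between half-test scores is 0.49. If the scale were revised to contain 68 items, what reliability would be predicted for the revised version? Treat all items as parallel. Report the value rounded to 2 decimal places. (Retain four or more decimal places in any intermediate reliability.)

First correct the split-half correlation to full-test reliability: r_full = 2 × 0.49 / (1 + 0.49) ≈ 0.6577
Length factor from 18 to 68 items: n = 68/18 = 3.7778
r_new = n·r_full / (1 + (n − 1)·r_full) = 2.4847 / 2.8270 ≈ 0.8789

0.88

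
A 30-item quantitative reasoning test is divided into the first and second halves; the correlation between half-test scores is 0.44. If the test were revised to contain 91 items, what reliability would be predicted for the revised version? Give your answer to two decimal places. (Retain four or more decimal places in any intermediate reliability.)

First correct the split-half correlation to full-test reliability: r_full = 2 × 0.44 / (1 + 0.44) ≈ 0.6111
Length factor from 30 to 91 items: n = 91/30 = 3.0333
r_new = n·r_full / (1 + (n − 1)·r_full) = 1.8536 / 2.2425 ≈ 0.8266

0.83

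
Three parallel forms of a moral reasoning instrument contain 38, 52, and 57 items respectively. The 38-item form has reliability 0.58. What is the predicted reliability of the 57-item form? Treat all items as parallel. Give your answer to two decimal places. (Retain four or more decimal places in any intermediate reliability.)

Only the ratio of lengths matters: n = 57/38 = 1.5000
r_{57} = n·r / (1 + (n − 1)·r) = 0.8700 / 1.2900 ≈ 0.6744

0.67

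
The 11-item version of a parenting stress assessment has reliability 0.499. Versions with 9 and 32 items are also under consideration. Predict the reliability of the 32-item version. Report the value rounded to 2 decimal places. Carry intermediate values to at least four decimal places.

Only the ratio of lengths matters: n = 32/11 = 2.9091
r_{32} = n·r / (1 + (n − 1)·r) = 1.4516 / 1.9526 ≈ 0.7434

0.74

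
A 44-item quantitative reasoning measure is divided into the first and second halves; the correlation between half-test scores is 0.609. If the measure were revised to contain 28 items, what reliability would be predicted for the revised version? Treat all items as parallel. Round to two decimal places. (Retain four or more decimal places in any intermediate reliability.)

Full-test reliability from the split-half r: r_full = 2(0.609)/(1 + 0.609) = 0.7570
Then adjust to 28 items: n = 28/44 = 0.6364
r_new = n·r_full / (1 + (n − 1)·r_full) = 0.4818 / 0.7248 ≈ 0.6647

0.66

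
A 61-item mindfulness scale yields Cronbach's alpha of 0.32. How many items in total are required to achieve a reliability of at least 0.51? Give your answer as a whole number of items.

Spearman-Brown solved for the length factor n:
n = r_target (1 − r_old) / [ r_old (1 − r_target) ]
n = [0.51 × 0.68] / [0.32 × 0.49]
n = 0.3468 / 0.1568 ≈ 2.2117
Items needed = n × 61 = 2.2117 × 61 ≈ 134.91 → round up to 135

135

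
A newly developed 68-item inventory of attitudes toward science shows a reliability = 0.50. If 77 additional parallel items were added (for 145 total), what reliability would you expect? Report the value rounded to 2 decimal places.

0.68

Length ratio n = 145/68 = 2.1324
r_new = 2.1324·0.50 / [1 + (2.1324 − 1)·0.50]
r_new = 1.0662 / 1.5662 ≈ 0.6808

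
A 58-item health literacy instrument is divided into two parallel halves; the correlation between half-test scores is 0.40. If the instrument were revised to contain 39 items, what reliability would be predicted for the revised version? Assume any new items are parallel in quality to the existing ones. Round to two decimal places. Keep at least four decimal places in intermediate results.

First correct the split-half correlation to full-test reliability: r_full = 2 × 0.40 / (1 + 0.40) ≈ 0.5714
Then adjust to 39 items: n = 39/58 = 0.6724
r_new = n·r_full / (1 + (n − 1)·r_full) = 0.3842 / 0.8128 ≈ 0.4727

0.47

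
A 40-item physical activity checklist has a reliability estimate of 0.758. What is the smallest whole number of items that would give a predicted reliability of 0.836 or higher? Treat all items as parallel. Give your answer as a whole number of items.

n = 0.836 × (1 − 0.758) / [ 0.758 × (1 − 0.836) ]
  = 0.202312 / 0.124312 = 1.6275
1.6275 × 40 = 65.10 → 66 items

66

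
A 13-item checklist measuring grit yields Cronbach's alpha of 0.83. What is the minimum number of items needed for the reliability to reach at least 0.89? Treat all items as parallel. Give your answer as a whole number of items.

22

n = [0.89 × 0.17] / [0.83 × 0.11]
  = 0.1513 / 0.0913 = 1.6572
So the test needs 1.6572 × 13 ≈ 21.54 items; rounding up, 22.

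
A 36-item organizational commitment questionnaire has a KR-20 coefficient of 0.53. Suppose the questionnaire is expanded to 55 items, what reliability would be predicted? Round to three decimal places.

0.633

n = 55/36 = 1.5278
r_new = 1.5278·0.53 / [1 + (1.5278 − 1)·0.53]
     = 0.8097 / 1.2797 = 0.6327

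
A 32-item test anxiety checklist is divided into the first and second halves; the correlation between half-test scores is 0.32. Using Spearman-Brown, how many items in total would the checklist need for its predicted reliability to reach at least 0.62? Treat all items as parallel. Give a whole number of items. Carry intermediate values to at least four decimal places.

56

r_full = 2(0.32)/(1 + 0.32) = 0.4848
Solve Spearman-Brown for n: n = 0.62(1 − 0.4848) / [0.4848(1 − 0.62)] = 1.7339
Items = 1.7339 × 32 ≈ 55.48 → 56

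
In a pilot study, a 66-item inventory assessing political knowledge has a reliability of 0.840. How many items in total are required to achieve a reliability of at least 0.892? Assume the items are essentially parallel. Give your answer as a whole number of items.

104

Invert Spearman-Brown to solve for n:
n = r_target (1 − r_old) / [ r_old (1 − r_target) ]
n = 0.892(1 − 0.840) / [0.840(1 − 0.892)]
n = 0.142720 / 0.090720 ≈ 1.5732
1.5732 × 66 = 103.83 → 104 items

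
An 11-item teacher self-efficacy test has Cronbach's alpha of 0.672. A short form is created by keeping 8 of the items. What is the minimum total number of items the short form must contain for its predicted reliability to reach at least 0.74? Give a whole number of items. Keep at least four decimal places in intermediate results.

First, r for the 8-item form: n = 8/11 = 0.7273, so r_8 = 0.7273·0.672/(1 + (0.7273 − 1)·0.672) = 0.5984
Then solve for n' with r_old = 0.5984, r_target = 0.74: n' = 0.74(1 − 0.5984)/[0.5984(1 − 0.74)] = 1.9101
Items = 1.9101 × 8 ≈ 15.28 → 16

16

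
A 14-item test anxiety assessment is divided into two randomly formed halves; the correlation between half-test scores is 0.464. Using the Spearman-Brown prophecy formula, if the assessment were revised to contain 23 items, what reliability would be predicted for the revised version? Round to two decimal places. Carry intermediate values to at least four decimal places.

0.74

Full-test reliability from the split-half r: r_full = 2(0.464)/(1 + 0.464) = 0.6339
Then adjust to 23 items: n = 23/14 = 1.6429
r_new = n·r_full / (1 + (n − 1)·r_full) = 1.0414 / 1.4075 ≈ 0.7399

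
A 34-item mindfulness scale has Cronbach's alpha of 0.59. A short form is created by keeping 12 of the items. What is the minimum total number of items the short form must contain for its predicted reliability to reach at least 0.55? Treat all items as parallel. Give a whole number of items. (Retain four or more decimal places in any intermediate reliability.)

Short-form reliability: n = 12/34 = 0.3529; r_12 = n·r/(1+(n−1)r) ≈ 0.3368
Then solve for n' with r_old = 0.3368, r_target = 0.55: n' = 0.55(1 − 0.3368)/[0.3368(1 − 0.55)] = 2.4067
Total items = 2.4067 × 12 = 28.88, rounded up to 29.

29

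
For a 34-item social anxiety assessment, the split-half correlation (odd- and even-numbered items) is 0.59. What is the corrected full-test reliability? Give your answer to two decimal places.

0.74

Apply the Spearman-Brown correction with n = 2:
r_full = 2r_hh / (1 + r_hh) = 2 × 0.59 / (1 + 0.59)
       = 1.1800 / 1.5900 = 0.7421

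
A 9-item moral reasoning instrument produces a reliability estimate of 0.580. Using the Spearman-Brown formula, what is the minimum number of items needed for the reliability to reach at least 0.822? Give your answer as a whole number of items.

31

Spearman-Brown solved for the length factor n:
n = r_target (1 − r_old) / [ r_old (1 − r_target) ]
n = 0.822(1 − 0.580) / [0.580(1 − 0.822)]
n = 0.345240 / 0.103240 ≈ 3.3441
So the test needs 3.3441 × 9 ≈ 30.10 items; rounding up, 31.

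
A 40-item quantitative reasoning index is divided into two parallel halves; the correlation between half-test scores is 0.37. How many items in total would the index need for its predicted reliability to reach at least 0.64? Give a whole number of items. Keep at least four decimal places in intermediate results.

r_full = 2(0.37)/(1 + 0.37) = 0.5401
n = r_tgt(1 − r_full) / [r_full(1 − r_tgt)] = 0.64 × 0.4599 / (0.5401 × 0.36) ≈ 1.5138
Items = 1.5138 × 40 ≈ 60.55 → 61

61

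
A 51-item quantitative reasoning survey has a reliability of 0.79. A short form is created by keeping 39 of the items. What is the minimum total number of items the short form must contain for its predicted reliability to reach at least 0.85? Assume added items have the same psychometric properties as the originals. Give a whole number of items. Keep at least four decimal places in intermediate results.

Short-form reliability: n = 39/51 = 0.7647; r_39 = n·r/(1+(n−1)r) ≈ 0.7421
Then solve for n' with r_old = 0.7421, r_target = 0.85: n' = 0.85(1 − 0.7421)/[0.7421(1 − 0.85)] = 1.9693
Items = 1.9693 × 39 ≈ 76.80 → 77

77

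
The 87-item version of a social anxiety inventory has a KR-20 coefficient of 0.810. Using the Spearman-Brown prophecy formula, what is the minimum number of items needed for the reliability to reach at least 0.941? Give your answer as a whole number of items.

n = [0.941 × 0.190] / [0.810 × 0.059]
n = 0.178790 / 0.047790 ≈ 3.7412
Items needed = n × 87 = 3.7412 × 87 ≈ 325.48 → round up to 326

326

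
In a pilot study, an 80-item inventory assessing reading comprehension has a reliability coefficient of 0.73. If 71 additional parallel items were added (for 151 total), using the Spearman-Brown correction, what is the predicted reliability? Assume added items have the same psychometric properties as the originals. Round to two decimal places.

0.84

The new length is 151/80 = 1.8875 times the old.
Apply the Spearman-Brown prophecy formula, r' = nr / [1 + (n − 1)r]:
r_new = 1.8875·0.73 / [1 + (1.8875 − 1)·0.73]
     = 1.3779 / 1.6479 = 0.8362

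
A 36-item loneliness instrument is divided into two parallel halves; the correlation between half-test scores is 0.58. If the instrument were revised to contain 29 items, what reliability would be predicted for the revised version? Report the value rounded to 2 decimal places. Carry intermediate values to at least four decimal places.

0.69

First correct the split-half correlation to full-test reliability: r_full = 2 × 0.58 / (1 + 0.58) ≈ 0.7342
Then adjust to 29 items: n = 29/36 = 0.8056
r_new = n·r_full / (1 + (n − 1)·r_full) = 0.5915 / 0.8573 ≈ 0.6900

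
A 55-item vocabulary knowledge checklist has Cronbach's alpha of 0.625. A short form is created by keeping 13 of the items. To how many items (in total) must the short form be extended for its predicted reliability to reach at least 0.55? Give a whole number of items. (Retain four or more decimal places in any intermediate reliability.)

Short-form reliability: n = 13/55 = 0.2364; r_13 = n·r/(1+(n−1)r) ≈ 0.2826
Then solve for n' with r_old = 0.2826, r_target = 0.55: n' = 0.55(1 − 0.2826)/[0.2826(1 − 0.55)] = 3.1027
Total items = 3.1027 × 13 = 40.34, rounded up to 41.

41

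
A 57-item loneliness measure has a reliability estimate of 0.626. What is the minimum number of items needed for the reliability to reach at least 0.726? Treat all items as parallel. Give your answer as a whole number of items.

91

n = [0.726 × 0.374] / [0.626 × 0.274]
  = 0.271524 / 0.171524 = 1.5830
So the test needs 1.5830 × 57 ≈ 90.23 items; rounding up, 91.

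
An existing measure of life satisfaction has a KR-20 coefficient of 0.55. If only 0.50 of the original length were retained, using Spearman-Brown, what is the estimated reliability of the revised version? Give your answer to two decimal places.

Spearman-Brown: r_new = n·r / (1 + (n − 1)·r)
r_new = 0.5·0.55 / [1 + (0.5 − 1)·0.55]
     = 0.2750 / 0.7250 = 0.3793

0.38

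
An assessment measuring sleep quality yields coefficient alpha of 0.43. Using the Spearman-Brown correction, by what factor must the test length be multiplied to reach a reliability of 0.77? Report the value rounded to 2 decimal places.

Spearman-Brown solved for the length factor n:
n = r_target (1 − r_old) / [ r_old (1 − r_target) ]
n = 0.77 × (1 − 0.43) / [ 0.43 × (1 − 0.77) ]
  = 0.4389 / 0.0989 = 4.4378

4.44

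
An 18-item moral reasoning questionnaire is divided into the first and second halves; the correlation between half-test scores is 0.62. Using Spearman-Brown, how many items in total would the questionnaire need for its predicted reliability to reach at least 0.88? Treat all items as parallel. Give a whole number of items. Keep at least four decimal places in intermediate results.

41

Corrected full-test reliability: r_full = 2 × 0.62 / (1 + 0.62) ≈ 0.7654
n = r_tgt(1 − r_full) / [r_full(1 − r_tgt)] = 0.88 × 0.2346 / (0.7654 × 0.12) ≈ 2.2477
Required items = 2.2477 × 18 = 40.46, so 41 items.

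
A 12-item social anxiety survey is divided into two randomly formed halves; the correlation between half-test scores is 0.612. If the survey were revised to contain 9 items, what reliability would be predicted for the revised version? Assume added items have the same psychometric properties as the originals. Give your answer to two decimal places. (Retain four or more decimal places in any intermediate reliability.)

0.70

First correct the split-half correlation to full-test reliability: r_full = 2 × 0.612 / (1 + 0.612) ≈ 0.7593
Length factor from 12 to 9 items: n = 9/12 = 0.7500
r_new = n·r_full / (1 + (n − 1)·r_full) = 0.5695 / 0.8102 ≈ 0.7029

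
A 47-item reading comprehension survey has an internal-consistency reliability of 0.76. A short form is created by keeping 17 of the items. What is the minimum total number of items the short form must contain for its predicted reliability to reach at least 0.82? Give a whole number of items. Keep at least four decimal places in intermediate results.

Short-form reliability: n = 17/47 = 0.3617; r_17 = n·r/(1+(n−1)r) ≈ 0.5339
Then solve for n' with r_old = 0.5339, r_target = 0.82: n' = 0.82(1 − 0.5339)/[0.5339(1 − 0.82)] = 3.9770
Items = 3.9770 × 17 ≈ 67.61 → 68

68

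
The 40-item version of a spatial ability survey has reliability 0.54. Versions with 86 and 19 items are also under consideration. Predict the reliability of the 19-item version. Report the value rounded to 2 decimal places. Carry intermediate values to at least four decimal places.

0.36

Only the ratio of lengths matters: n = 19/40 = 0.4750
r_{19} = n·r / (1 + (n − 1)·r) = 0.2565 / 0.7165 ≈ 0.3580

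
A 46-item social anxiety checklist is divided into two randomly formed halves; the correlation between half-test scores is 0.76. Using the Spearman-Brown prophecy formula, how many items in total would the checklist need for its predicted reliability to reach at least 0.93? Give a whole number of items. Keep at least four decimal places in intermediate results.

r_full = 2(0.76)/(1 + 0.76) = 0.8636
Solve Spearman-Brown for n: n = 0.93(1 − 0.8636) / [0.8636(1 − 0.93)] = 2.0984
Required items = 2.0984 × 46 = 96.53, so 97 items.

97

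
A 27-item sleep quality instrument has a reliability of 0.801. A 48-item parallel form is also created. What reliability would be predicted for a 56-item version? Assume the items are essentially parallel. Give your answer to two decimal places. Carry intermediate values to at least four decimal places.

0.89

Only the ratio of lengths matters: n = 56/27 = 2.0741
r_{56} = n·r / (1 + (n − 1)·r) = 1.6614 / 1.8604 ≈ 0.8930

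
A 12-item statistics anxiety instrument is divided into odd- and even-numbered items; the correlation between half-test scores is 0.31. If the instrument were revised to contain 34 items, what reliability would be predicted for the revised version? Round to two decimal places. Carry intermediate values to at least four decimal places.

0.72

First correct the split-half correlation to full-test reliability: r_full = 2 × 0.31 / (1 + 0.31) ≈ 0.4733
Then adjust to 34 items: n = 34/12 = 2.8333
r_new = n·r_full / (1 + (n − 1)·r_full) = 1.3410 / 1.8677 ≈ 0.7180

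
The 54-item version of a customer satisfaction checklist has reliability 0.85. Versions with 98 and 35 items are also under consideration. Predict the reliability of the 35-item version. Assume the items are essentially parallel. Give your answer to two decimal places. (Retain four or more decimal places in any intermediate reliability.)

The 98-item form is not needed; work directly from the 54-item form with n = 35/54 = 0.6481.
r_{35} = n·r / (1 + (n − 1)·r) = 0.5509 / 0.7009 ≈ 0.7860

0.79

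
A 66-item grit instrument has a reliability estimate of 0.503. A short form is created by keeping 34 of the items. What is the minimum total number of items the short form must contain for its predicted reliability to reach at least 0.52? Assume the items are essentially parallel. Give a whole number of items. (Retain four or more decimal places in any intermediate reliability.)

71

First, r for the 34-item form: n = 34/66 = 0.5152, so r_34 = 0.5152·0.503/(1 + (0.5152 − 1)·0.503) = 0.3427
Length factor from the short form to reach 0.52: n' = 0.52(1 − 0.3427) / [0.3427(1 − 0.52)] ≈ 2.0778
Items = 2.0778 × 34 ≈ 70.65 → 71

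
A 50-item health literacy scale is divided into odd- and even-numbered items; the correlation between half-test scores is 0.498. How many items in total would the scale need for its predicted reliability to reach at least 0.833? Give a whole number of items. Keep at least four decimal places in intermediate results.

126

r_full = 2(0.498)/(1 + 0.498) = 0.6649
Solve Spearman-Brown for n: n = 0.833(1 − 0.6649) / [0.6649(1 − 0.833)] = 2.5139
Required items = 2.5139 × 50 = 125.70, so 126 items.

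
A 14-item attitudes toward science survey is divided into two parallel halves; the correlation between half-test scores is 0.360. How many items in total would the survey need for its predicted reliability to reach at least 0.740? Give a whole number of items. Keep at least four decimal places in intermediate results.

r_full = 2(0.360)/(1 + 0.360) = 0.5294
Solve Spearman-Brown for n: n = 0.740(1 − 0.5294) / [0.5294(1 − 0.740)] = 2.5300
Items = 2.5300 × 14 ≈ 35.42 → 36

36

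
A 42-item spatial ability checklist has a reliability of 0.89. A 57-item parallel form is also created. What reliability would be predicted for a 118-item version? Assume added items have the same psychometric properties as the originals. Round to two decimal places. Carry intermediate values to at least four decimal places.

Only the ratio of lengths matters: n = 118/42 = 2.8095
r_{118} = n·r / (1 + (n − 1)·r) = 2.5005 / 2.6105 ≈ 0.9579

0.96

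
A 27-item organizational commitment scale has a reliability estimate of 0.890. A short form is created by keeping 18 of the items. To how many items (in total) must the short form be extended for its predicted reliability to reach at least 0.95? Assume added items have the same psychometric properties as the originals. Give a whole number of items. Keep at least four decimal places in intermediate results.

Short-form reliability: n = 18/27 = 0.6667; r_18 = n·r/(1+(n−1)r) ≈ 0.8436
Length factor from the short form to reach 0.95: n' = 0.95(1 − 0.8436) / [0.8436(1 − 0.95)] ≈ 3.5225
Total items = 3.5225 × 18 = 63.41, rounded up to 64.

64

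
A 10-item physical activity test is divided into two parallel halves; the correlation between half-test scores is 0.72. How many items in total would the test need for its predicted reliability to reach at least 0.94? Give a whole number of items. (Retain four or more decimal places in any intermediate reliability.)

Corrected full-test reliability: r_full = 2 × 0.72 / (1 + 0.72) ≈ 0.8372
Solve Spearman-Brown for n: n = 0.94(1 − 0.8372) / [0.8372(1 − 0.94)] = 3.0465
Items = 3.0465 × 10 ≈ 30.46 → 31

31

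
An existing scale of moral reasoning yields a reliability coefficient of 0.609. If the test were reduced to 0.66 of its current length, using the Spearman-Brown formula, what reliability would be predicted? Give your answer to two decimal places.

Apply the Spearman-Brown prophecy formula, r' = nr / [1 + (n − 1)r]:
r_new = (0.66 × 0.609) / (1 + (0.66 − 1) × 0.609)
     = 0.4019 / 0.7929 = 0.5069

0.51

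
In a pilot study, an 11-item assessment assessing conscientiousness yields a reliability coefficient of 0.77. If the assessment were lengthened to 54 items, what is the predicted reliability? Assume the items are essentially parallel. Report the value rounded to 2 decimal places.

n = 54/11 = 4.9091
Spearman-Brown: r_new = n·r / (1 + (n − 1)·r)
r_new = (4.9091 × 0.77) / (1 + (4.9091 − 1) × 0.77)
     = 3.7800 / 4.0100 = 0.9426

0.94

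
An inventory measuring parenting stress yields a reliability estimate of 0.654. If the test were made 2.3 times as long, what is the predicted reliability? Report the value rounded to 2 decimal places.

r_new = (2.3 × 0.654) / (1 + (2.3 − 1) × 0.654)
r_new = 1.5042 / 1.8502 ≈ 0.8130

0.81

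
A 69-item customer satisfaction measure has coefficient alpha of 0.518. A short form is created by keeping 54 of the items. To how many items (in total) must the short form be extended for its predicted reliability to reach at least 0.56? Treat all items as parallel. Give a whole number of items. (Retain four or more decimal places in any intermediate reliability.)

82

First, r for the 54-item form: n = 54/69 = 0.7826, so r_54 = 0.7826·0.518/(1 + (0.7826 − 1)·0.518) = 0.4568
Length factor from the short form to reach 0.56: n' = 0.56(1 − 0.4568) / [0.4568(1 − 0.56)] ≈ 1.5135
Total items = 1.5135 × 54 = 81.73, rounded up to 82.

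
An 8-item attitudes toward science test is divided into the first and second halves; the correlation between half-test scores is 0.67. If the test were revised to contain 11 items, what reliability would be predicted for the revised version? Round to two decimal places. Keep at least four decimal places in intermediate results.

0.85

Spearman-Brown correction (n = 2): r_full = 2·0.67/(1 + 0.67) = 0.8024
Length factor from 8 to 11 items: n = 11/8 = 1.3750
r_new = n·r_full / (1 + (n − 1)·r_full) = 1.1033 / 1.3009 ≈ 0.8481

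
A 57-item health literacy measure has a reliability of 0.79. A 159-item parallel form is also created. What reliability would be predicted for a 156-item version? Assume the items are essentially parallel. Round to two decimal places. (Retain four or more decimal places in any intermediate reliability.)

0.91

The 159-item form is not needed; work directly from the 57-item form with n = 156/57 = 2.7368.
r_{156} = n·r / (1 + (n − 1)·r) = 2.1621 / 2.3721 ≈ 0.9115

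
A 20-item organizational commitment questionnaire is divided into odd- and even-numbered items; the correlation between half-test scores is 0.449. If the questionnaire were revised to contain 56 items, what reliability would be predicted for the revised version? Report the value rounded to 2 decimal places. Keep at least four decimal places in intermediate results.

First correct the split-half correlation to full-test reliability: r_full = 2 × 0.449 / (1 + 0.449) ≈ 0.6197
Then adjust to 56 items: n = 56/20 = 2.8000
r_new = n·r_full / (1 + (n − 1)·r_full) = 1.7352 / 2.1155 ≈ 0.8202

0.82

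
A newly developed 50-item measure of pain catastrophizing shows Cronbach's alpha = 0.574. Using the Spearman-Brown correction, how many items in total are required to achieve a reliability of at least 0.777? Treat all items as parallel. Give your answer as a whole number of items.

Spearman-Brown solved for the length factor n:
n = r_target (1 − r_old) / [ r_old (1 − r_target) ]
n = 0.777 × (1 − 0.574) / [ 0.574 × (1 − 0.777) ]
n = 0.331002 / 0.128002 ≈ 2.5859
2.5859 × 50 = 129.30 → 130 items

130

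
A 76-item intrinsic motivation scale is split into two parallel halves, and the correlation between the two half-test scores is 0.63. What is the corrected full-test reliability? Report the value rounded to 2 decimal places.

0.77

The full test is twice the length of either half (n = 2).
r_full = 2(0.63) / (1 + 0.63)
       = 1.2600 / 1.6300 = 0.7730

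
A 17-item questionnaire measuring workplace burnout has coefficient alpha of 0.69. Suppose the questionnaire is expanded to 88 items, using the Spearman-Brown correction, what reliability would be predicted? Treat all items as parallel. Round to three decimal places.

The new length is 88/17 = 5.1765 times the old.
By Spearman-Brown, r_new = n r / (1 + (n − 1) r).
r_new = 5.1765·0.69 / [1 + (5.1765 − 1)·0.69]
     = 3.5718 / 3.8818 = 0.9201

0.920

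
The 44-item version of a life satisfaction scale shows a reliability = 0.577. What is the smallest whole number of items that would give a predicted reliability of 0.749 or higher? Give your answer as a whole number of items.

97

n = 0.749 × (1 − 0.577) / [ 0.577 × (1 − 0.749) ]
n = 0.316827 / 0.144827 ≈ 2.1876
2.1876 × 44 = 96.25 → 97 items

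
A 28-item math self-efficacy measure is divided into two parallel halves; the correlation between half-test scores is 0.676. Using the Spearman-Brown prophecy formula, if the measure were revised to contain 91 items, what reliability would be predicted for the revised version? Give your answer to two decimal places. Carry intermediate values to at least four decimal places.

0.93

First correct the split-half correlation to full-test reliability: r_full = 2 × 0.676 / (1 + 0.676) ≈ 0.8067
Length factor from 28 to 91 items: n = 91/28 = 3.2500
r_new = n·r_full / (1 + (n − 1)·r_full) = 2.6218 / 2.8151 ≈ 0.9313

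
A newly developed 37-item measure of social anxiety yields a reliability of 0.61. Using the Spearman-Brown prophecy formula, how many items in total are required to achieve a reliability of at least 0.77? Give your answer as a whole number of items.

80

n = 0.77(1 − 0.61) / [0.61(1 − 0.77)]
  = 0.3003 / 0.1403 = 2.1404
2.1404 × 37 = 79.19 → 80 items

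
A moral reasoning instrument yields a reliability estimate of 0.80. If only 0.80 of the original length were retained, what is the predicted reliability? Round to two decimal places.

By Spearman-Brown, r_new = n r / (1 + (n − 1) r).
r_new = (0.8 × 0.80) / (1 + (0.8 − 1) × 0.80)
r_new = 0.6400 / 0.8400 ≈ 0.7619

0.76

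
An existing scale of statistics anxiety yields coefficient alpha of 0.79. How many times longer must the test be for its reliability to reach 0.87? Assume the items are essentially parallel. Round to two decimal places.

1.78

n = [0.87 × 0.21] / [0.79 × 0.13]
  = 0.1827 / 0.1027 = 1.7790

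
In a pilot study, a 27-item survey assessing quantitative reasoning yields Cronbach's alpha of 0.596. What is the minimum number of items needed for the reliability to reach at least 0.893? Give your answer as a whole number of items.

153

Invert Spearman-Brown to solve for n:
n = r_target (1 − r_old) / [ r_old (1 − r_target) ]
n = [0.893 × 0.404] / [0.596 × 0.107]
n = 0.360772 / 0.063772 ≈ 5.6572
5.6572 × 27 = 152.74 → 153 items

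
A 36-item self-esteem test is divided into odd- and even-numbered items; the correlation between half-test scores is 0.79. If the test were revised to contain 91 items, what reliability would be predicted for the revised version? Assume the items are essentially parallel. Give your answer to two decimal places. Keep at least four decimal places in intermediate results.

Full-test reliability from the split-half r: r_full = 2(0.79)/(1 + 0.79) = 0.8827
Then adjust to 91 items: n = 91/36 = 2.5278
r_new = n·r_full / (1 + (n − 1)·r_full) = 2.2313 / 2.3486 ≈ 0.9501

0.95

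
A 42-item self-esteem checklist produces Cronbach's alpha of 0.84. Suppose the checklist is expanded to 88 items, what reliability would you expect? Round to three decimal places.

Length ratio n = 88/42 = 2.0952
Apply the Spearman-Brown prophecy formula, r' = nr / [1 + (n − 1)r]:
r_new = (2.0952 × 0.84) / (1 + (2.0952 − 1) × 0.84)
     = 1.7600 / 1.9200 = 0.9167

0.917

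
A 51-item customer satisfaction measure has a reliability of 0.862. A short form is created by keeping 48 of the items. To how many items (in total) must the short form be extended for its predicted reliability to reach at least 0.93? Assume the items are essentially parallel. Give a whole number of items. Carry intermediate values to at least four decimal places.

Short-form reliability: n = 48/51 = 0.9412; r_48 = n·r/(1+(n−1)r) ≈ 0.8546
Length factor from the short form to reach 0.93: n' = 0.93(1 − 0.8546) / [0.8546(1 − 0.93)] ≈ 2.2604
Total items = 2.2604 × 48 = 108.50, rounded up to 109.

109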